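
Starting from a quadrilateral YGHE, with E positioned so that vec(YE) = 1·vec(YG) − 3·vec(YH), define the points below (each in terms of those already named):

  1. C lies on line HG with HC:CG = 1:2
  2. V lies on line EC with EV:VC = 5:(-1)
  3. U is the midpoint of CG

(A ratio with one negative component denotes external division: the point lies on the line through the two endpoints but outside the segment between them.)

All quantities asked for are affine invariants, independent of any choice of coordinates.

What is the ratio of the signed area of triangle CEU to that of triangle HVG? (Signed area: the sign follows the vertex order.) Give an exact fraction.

[CEU]:[HVG] = -4/3

Work in coordinates with Y = (0, 0), G = (1, 0), H = (0, 1), E = (1, -3).
1. C lies on line HG with HC:CG = 1:2 ⇒ C = (1/3, 2/3)
2. V lies on line EC with EV:VC = 5:(-1) ⇒ V = (1/6, 19/12)
3. U is the midpoint of CG ⇒ U = (2/3, 1/3)
2·[CEU] = 1, 2·[HVG] = -3/4
[CEU]:[HVG] = 1:-3/4 = -4/3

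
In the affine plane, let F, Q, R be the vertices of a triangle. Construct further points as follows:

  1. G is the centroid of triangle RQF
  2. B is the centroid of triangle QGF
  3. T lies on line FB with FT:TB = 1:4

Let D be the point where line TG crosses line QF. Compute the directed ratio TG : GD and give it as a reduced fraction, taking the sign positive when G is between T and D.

TG:GD = -14/15

Choose coordinates F = (0, 0), Q = (1, 0), R = (0, 1).
1. G is the centroid of triangle RQF ⇒ G = (1/3, 1/3)
2. B is the centroid of triangle QGF ⇒ B = (4/9, 1/9)
3. T lies on line FB with FT:TB = 1:4 ⇒ T = (4/45, 1/45)
line TG meets QF at D = (1/14, 0)
G = T + t·(D−T) with t = -14, so TG:GD = -14:15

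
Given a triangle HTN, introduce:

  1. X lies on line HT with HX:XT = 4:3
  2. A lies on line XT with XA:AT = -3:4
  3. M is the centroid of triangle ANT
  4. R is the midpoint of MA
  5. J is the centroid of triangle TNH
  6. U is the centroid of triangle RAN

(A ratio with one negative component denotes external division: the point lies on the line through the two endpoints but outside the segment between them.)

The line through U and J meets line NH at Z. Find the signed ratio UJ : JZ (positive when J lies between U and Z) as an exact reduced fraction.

UJ:JZ = -85/42

Work in coordinates with H = (0, 0), T = (1, 0), N = (0, 1).
1. X lies on line HT with HX:XT = 4:3 ⇒ X = (4/7, 0)
2. A lies on line XT with XA:AT = -3:4 ⇒ A = (-5/7, 0)
3. M is the centroid of triangle ANT ⇒ M = (2/21, 1/3)
4. R is the midpoint of MA ⇒ R = (-13/42, 1/6)
5. J is the centroid of triangle TNH ⇒ J = (1/3, 1/3)
6. U is the centroid of triangle RAN ⇒ U = (-43/126, 7/18)
line UJ meets NH at Z = (0, 92/255)
J = U + t·(Z−U) with t = 85/43, so UJ:JZ = 85/43:-42/43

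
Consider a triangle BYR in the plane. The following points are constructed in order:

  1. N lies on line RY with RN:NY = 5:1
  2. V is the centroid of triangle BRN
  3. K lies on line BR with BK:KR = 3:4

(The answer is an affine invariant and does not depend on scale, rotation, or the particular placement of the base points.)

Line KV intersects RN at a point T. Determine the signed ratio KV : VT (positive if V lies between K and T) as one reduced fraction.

KV:VT = 5/7

Assign B = (0, 0), Y = (1, 0), R = (0, 1) — the answer is frame-independent, so this choice is without loss of generality.
1. N lies on line RY with RN:NY = 5:1 ⇒ N = (5/6, 1/6)
2. V is the centroid of triangle BRN ⇒ V = (5/18, 7/18)
3. K lies on line BR with BK:KR = 3:4 ⇒ K = (0, 3/7)
line KV meets RN at T = (2/3, 1/3)
V = K + t·(T−K) with t = 5/12, so KV:VT = 5/12:7/12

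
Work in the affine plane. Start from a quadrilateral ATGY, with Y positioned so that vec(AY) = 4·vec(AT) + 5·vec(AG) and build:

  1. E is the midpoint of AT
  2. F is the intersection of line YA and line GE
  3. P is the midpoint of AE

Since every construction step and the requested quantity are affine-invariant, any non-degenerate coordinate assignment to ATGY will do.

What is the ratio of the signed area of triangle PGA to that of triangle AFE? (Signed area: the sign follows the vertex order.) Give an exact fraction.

[PGA]:[AFE] = -13/10

Choose coordinates A = (0, 0), T = (1, 0), G = (0, 1), Y = (4, 5).
1. E is the midpoint of AT ⇒ E = (1/2, 0)
2. F is the intersection of line YA and line GE ⇒ F = (4/13, 5/13)
3. P is the midpoint of AE ⇒ P = (1/4, 0)
2·[PGA] = 1/4, 2·[AFE] = -5/26
[PGA]:[AFE] = 1/4:-5/26 = -13/10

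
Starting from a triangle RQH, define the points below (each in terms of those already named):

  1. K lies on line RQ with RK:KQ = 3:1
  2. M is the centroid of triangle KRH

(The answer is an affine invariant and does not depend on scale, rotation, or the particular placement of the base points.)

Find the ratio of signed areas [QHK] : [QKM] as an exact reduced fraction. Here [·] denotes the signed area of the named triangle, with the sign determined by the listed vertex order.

[QHK]:[QKM] = -3

Choose coordinates R = (0, 0), Q = (1, 0), H = (0, 1).
1. K lies on line RQ with RK:KQ = 3:1 ⇒ K = (3/4, 0)
2. M is the centroid of triangle KRH ⇒ M = (1/4, 1/3)
2·[QHK] = 1/4, 2·[QKM] = -1/12
[QHK]:[QKM] = 1/4:-1/12 = -3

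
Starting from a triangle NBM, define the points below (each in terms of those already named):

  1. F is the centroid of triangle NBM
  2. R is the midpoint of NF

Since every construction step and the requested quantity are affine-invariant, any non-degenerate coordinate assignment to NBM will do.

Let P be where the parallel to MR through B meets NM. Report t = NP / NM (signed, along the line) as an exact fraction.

t = 5

Assign N = (0, 0), B = (1, 0), M = (0, 1) — the answer is frame-independent, so this choice is without loss of generality.
1. F is the centroid of triangle NBM ⇒ F = (1/3, 1/3)
2. R is the midpoint of NF ⇒ R = (1/6, 1/6)
through B parallel to MR: direction (1/6, -5/6); meets NM at P = (0, 5)
P = N + t·(M−N) with t = 5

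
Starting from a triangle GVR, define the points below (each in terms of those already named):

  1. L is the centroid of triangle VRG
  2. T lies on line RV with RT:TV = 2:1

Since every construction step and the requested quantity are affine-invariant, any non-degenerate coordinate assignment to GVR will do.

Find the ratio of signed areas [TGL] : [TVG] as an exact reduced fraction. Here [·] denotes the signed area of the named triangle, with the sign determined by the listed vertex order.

[TGL]:[TVG] = 1/3

Work in coordinates with G = (0, 0), V = (1, 0), R = (0, 1).
1. L is the centroid of triangle VRG ⇒ L = (1/3, 1/3)
2. T lies on line RV with RT:TV = 2:1 ⇒ T = (2/3, 1/3)
2·[TGL] = -1/9, 2·[TVG] = -1/3
[TGL]:[TVG] = -1/9:-1/3 = 1/3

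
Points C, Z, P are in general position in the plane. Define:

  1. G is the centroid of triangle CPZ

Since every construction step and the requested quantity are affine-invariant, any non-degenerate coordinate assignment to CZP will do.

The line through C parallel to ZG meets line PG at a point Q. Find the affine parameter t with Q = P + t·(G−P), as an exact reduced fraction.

Choose coordinates C = (0, 0), Z = (1, 0), P = (0, 1).
1. G is the centroid of triangle CPZ ⇒ G = (1/3, 1/3)
through C parallel to ZG: direction (-2/3, 1/3); meets PG at Q = (2/3, -1/3)
Q = P + t·(G−P) with t = 2

t = 2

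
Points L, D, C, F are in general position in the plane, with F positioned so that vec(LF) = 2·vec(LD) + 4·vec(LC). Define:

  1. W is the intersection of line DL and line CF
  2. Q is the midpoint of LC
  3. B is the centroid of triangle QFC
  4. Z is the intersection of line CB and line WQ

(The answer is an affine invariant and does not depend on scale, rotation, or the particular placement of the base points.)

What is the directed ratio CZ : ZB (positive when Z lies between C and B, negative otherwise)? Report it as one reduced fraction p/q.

Assign L = (0, 0), D = (1, 0), C = (0, 1), F = (2, 4) — the answer is frame-independent, so this choice is without loss of generality.
1. W is the intersection of line DL and line CF ⇒ W = (-2/3, 0)
2. Q is the midpoint of LC ⇒ Q = (0, 1/2)
3. B is the centroid of triangle QFC ⇒ B = (2/3, 11/6)
4. Z is the intersection of line CB and line WQ ⇒ Z = (-1, -1/4)
Z = C + t·(B−C) with t = -3/2, so CZ:ZB = t:(1−t) = -3/2:5/2

CZ:ZB = -3/5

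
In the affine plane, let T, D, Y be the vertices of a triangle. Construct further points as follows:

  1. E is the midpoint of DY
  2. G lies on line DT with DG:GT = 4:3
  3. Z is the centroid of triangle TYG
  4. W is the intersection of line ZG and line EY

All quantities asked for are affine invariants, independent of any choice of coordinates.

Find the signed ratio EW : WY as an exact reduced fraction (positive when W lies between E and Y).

Work in coordinates with T = (0, 0), D = (1, 0), Y = (0, 1).
1. E is the midpoint of DY ⇒ E = (1/2, 1/2)
2. G lies on line DT with DG:GT = 4:3 ⇒ G = (3/7, 0)
3. Z is the centroid of triangle TYG ⇒ Z = (1/7, 1/3)
4. W is the intersection of line ZG and line EY ⇒ W = (-3, 4)
W = E + t·(Y−E) with t = 7, so EW:WY = t:(1−t) = 7:-6

EW:WY = -7/6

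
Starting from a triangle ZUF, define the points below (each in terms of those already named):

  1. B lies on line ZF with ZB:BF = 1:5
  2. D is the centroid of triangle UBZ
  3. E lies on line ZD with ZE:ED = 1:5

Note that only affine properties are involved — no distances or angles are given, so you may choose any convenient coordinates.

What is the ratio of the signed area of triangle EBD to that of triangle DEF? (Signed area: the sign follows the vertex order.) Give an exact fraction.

Work in coordinates with Z = (0, 0), U = (1, 0), F = (0, 1).
1. B lies on line ZF with ZB:BF = 1:5 ⇒ B = (0, 1/6)
2. D is the centroid of triangle UBZ ⇒ D = (1/3, 1/18)
3. E lies on line ZD with ZE:ED = 1:5 ⇒ E = (1/18, 1/108)
2·[EBD] = -5/108, 2·[DEF] = -5/18
[EBD]:[DEF] = -5/108:-5/18 = 1/6

[EBD]:[DEF] = 1/6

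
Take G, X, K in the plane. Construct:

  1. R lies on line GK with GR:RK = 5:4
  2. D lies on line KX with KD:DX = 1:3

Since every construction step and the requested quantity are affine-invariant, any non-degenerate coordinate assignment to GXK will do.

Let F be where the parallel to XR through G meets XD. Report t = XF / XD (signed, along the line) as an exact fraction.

t = -5/3

Assign G = (0, 0), X = (1, 0), K = (0, 1) — the answer is frame-independent, so this choice is without loss of generality.
1. R lies on line GK with GR:RK = 5:4 ⇒ R = (0, 5/9)
2. D lies on line KX with KD:DX = 1:3 ⇒ D = (1/4, 3/4)
through G parallel to XR: direction (-1, 5/9); meets XD at F = (9/4, -5/4)
F = X + t·(D−X) with t = -5/3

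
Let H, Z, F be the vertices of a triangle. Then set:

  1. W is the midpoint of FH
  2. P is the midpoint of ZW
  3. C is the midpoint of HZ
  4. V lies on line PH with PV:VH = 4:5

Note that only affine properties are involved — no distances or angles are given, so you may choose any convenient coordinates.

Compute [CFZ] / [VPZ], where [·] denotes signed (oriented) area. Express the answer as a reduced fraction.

[CFZ]:[VPZ] = 9/2

Assign H = (0, 0), Z = (1, 0), F = (0, 1) — the answer is frame-independent, so this choice is without loss of generality.
1. W is the midpoint of FH ⇒ W = (0, 1/2)
2. P is the midpoint of ZW ⇒ P = (1/2, 1/4)
3. C is the midpoint of HZ ⇒ C = (1/2, 0)
4. V lies on line PH with PV:VH = 4:5 ⇒ V = (5/18, 5/36)
2·[CFZ] = -1/2, 2·[VPZ] = -1/9
[CFZ]:[VPZ] = -1/2:-1/9 = 9/2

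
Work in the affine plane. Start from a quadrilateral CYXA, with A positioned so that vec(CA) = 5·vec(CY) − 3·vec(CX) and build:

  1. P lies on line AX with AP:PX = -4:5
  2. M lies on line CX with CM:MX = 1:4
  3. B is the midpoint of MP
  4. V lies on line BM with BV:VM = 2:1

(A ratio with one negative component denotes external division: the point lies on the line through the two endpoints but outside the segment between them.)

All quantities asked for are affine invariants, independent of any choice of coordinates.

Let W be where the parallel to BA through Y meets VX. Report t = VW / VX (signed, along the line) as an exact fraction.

Choose coordinates C = (0, 0), Y = (1, 0), X = (0, 1), A = (5, -3).
1. P lies on line AX with AP:PX = -4:5 ⇒ P = (25, -19)
2. M lies on line CX with CM:MX = 1:4 ⇒ M = (0, 1/5)
3. B is the midpoint of MP ⇒ B = (25/2, -47/5)
4. V lies on line BM with BV:VM = 2:1 ⇒ V = (25/6, -3)
through Y parallel to BA: direction (-15/2, 32/5); meets VX at W = (11/8, -8/25)
W = V + t·(X−V) with t = 67/100

t = 67/100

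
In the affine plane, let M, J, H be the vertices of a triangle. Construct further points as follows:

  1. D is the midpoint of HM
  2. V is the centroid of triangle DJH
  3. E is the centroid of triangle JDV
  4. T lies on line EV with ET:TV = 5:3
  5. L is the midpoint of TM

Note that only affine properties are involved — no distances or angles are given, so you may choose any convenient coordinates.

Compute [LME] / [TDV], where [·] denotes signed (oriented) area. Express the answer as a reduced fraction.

Work in coordinates with M = (0, 0), J = (1, 0), H = (0, 1).
1. D is the midpoint of HM ⇒ D = (0, 1/2)
2. V is the centroid of triangle DJH ⇒ V = (1/3, 1/2)
3. E is the centroid of triangle JDV ⇒ E = (4/9, 1/3)
4. T lies on line EV with ET:TV = 5:3 ⇒ T = (3/8, 7/16)
5. L is the midpoint of TM ⇒ L = (3/16, 7/32)
2·[LME] = 5/144, 2·[TDV] = -1/48
[LME]:[TDV] = 5/144:-1/48 = -5/3

[LME]:[TDV] = -5/3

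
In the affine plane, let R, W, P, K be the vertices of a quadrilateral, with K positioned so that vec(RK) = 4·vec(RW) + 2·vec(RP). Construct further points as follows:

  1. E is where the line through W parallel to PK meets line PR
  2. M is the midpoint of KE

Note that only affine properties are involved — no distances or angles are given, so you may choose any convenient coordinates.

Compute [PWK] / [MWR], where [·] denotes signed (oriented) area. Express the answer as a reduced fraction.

[PWK]:[MWR] = -40/7

Work in coordinates with R = (0, 0), W = (1, 0), P = (0, 1), K = (4, 2).
1. E is where the line through W parallel to PK meets line PR ⇒ E = (0, -1/4)
2. M is the midpoint of KE ⇒ M = (2, 7/8)
2·[PWK] = 5, 2·[MWR] = -7/8
[PWK]:[MWR] = 5:-7/8 = -40/7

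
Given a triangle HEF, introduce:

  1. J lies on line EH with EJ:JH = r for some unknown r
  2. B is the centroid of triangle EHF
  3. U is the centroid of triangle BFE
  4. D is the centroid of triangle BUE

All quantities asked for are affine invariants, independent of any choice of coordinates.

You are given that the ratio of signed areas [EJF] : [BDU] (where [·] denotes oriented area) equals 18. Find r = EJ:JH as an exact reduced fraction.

r = -2/5

Assign H = (0, 0), E = (1, 0), F = (0, 1) — the answer is frame-independent, so this choice is without loss of generality.
1. With EJ:JH = r, write λ = r/(r+1) so J = E + λ·(H−E); J is affine-linear in λ
2. B is the centroid of triangle EHF ⇒ B = (1/3, 1/3)
3. U is the centroid of triangle BFE ⇒ U = (4/9, 4/9)
4. D is the centroid of triangle BUE ⇒ D = (16/27, 7/27)
Every point depending on J is an affine combination of J and λ-independent points, so each such coordinate is linear in λ; the λ² term in each signed area is a multiple of (H−E)×(H−E) = 0, so 2·[EJF] and 2·[BDU] are each linear in λ. Evaluating at λ=0 and λ=1:
  2·[EJF] = −λ,   2·[BDU] = 1/27
So [EJF]:[BDU] = (−λ) / (1/27). Setting this equal to 18:
  −λ = 18·(1/27)  ⇒  λ = -2/3
Then r = λ/(1−λ) = (-2/3)/(5/3) = -2/5. Check: with r = -2/5, J = (5/3, 0) and [EJF]:[BDU] = 18 as required.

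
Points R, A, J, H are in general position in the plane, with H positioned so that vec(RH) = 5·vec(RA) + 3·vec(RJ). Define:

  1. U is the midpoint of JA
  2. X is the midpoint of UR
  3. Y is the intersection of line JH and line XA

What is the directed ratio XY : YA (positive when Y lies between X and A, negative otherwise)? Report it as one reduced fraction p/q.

XY:YA = -17/28

Work in coordinates with R = (0, 0), A = (1, 0), J = (0, 1), H = (5, 3).
1. U is the midpoint of JA ⇒ U = (1/2, 1/2)
2. X is the midpoint of UR ⇒ X = (1/4, 1/4)
3. Y is the intersection of line JH and line XA ⇒ Y = (-10/11, 7/11)
Y = X + t·(A−X) with t = -17/11, so XY:YA = t:(1−t) = -17/11:28/11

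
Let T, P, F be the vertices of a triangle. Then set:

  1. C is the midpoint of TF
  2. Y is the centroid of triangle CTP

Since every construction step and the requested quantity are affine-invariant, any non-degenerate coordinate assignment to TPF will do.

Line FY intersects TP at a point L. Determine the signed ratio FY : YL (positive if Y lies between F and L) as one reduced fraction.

FY:YL = 5

Choose coordinates T = (0, 0), P = (1, 0), F = (0, 1).
1. C is the midpoint of TF ⇒ C = (0, 1/2)
2. Y is the centroid of triangle CTP ⇒ Y = (1/3, 1/6)
line FY meets TP at L = (2/5, 0)
Y = F + t·(L−F) with t = 5/6, so FY:YL = 5/6:1/6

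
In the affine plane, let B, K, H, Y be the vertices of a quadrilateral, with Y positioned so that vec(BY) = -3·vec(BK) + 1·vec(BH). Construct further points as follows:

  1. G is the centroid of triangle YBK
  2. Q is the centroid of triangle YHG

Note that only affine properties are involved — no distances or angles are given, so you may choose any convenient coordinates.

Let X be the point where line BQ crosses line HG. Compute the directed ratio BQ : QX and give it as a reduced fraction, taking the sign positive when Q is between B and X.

BQ:QX = -2

Assign B = (0, 0), K = (1, 0), H = (0, 1), Y = (-3, 1) — the answer is frame-independent, so this choice is without loss of generality.
1. G is the centroid of triangle YBK ⇒ G = (-2/3, 1/3)
2. Q is the centroid of triangle YHG ⇒ Q = (-11/9, 7/9)
line BQ meets HG at X = (-11/18, 7/18)
Q = B + t·(X−B) with t = 2, so BQ:QX = 2:-1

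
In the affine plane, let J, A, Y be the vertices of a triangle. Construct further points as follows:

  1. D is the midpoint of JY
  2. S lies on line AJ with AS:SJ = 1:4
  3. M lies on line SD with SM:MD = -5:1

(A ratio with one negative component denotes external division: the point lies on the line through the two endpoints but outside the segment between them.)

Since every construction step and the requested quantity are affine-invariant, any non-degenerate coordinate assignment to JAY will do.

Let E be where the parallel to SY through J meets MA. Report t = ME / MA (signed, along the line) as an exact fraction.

t = -3/7

Assign J = (0, 0), A = (1, 0), Y = (0, 1) — the answer is frame-independent, so this choice is without loss of generality.
1. D is the midpoint of JY ⇒ D = (0, 1/2)
2. S lies on line AJ with AS:SJ = 1:4 ⇒ S = (4/5, 0)
3. M lies on line SD with SM:MD = -5:1 ⇒ M = (-1/5, 5/8)
through J parallel to SY: direction (-4/5, 1); meets MA at E = (-5/7, 25/28)
E = M + t·(A−M) with t = -3/7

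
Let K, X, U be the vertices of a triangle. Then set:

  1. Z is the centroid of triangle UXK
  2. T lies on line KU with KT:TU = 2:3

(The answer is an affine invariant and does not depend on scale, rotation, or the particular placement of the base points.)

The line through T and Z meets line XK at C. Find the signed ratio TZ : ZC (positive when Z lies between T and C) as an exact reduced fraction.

TZ:ZC = 1/5

Assign K = (0, 0), X = (1, 0), U = (0, 1) — the answer is frame-independent, so this choice is without loss of generality.
1. Z is the centroid of triangle UXK ⇒ Z = (1/3, 1/3)
2. T lies on line KU with KT:TU = 2:3 ⇒ T = (0, 2/5)
line TZ meets XK at C = (2, 0)
Z = T + t·(C−T) with t = 1/6, so TZ:ZC = 1/6:5/6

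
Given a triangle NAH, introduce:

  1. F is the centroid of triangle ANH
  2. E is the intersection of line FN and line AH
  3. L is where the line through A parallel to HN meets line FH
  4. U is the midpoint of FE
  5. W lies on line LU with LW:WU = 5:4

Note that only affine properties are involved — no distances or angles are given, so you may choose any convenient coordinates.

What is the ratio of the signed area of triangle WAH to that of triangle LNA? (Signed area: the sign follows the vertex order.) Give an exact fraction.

[WAH]:[LNA] = -29/54

Work in coordinates with N = (0, 0), A = (1, 0), H = (0, 1).
1. F is the centroid of triangle ANH ⇒ F = (1/3, 1/3)
2. E is the intersection of line FN and line AH ⇒ E = (1/2, 1/2)
3. L is where the line through A parallel to HN meets line FH ⇒ L = (1, -1)
4. U is the midpoint of FE ⇒ U = (5/12, 5/12)
5. W lies on line LU with LW:WU = 5:4 ⇒ W = (73/108, -23/108)
2·[WAH] = 29/54, 2·[LNA] = -1
[WAH]:[LNA] = 29/54:-1 = -29/54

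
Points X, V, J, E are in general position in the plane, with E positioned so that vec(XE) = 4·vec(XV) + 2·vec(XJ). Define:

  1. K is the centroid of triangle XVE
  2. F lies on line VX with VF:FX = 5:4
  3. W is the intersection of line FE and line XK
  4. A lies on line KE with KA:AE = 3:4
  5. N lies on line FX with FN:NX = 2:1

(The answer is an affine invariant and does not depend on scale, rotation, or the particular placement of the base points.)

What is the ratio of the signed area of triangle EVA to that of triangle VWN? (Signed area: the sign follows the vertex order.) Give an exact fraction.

Work in coordinates with X = (0, 0), V = (1, 0), J = (0, 1), E = (4, 2).
1. K is the centroid of triangle XVE ⇒ K = (5/3, 2/3)
2. F lies on line VX with VF:FX = 5:4 ⇒ F = (4/9, 0)
3. W is the intersection of line FE and line XK ⇒ W = (20/13, 8/13)
4. A lies on line KE with KA:AE = 3:4 ⇒ A = (8/3, 26/21)
5. N lies on line FX with FN:NX = 2:1 ⇒ N = (4/27, 0)
2·[EVA] = -8/21, 2·[VWN] = 184/351
[EVA]:[VWN] = -8/21:184/351 = -117/161

[EVA]:[VWN] = -117/161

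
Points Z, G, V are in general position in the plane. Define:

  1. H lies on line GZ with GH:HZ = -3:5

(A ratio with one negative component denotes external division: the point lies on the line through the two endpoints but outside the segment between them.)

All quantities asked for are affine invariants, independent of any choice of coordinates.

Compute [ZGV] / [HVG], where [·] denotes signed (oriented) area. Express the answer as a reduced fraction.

[ZGV]:[HVG] = 2/3

Set Z = (0, 0), G = (1, 0), V = (0, 1); any affine frame gives the same invariant.
1. H lies on line GZ with GH:HZ = -3:5 ⇒ H = (5/2, 0)
2·[ZGV] = 1, 2·[HVG] = 3/2
[ZGV]:[HVG] = 1:3/2 = 2/3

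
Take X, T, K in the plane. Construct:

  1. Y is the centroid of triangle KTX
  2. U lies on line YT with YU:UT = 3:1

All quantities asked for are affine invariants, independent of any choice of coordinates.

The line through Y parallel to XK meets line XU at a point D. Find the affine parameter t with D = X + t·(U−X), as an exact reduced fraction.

t = 2/5

Assign X = (0, 0), T = (1, 0), K = (0, 1) — the answer is frame-independent, so this choice is without loss of generality.
1. Y is the centroid of triangle KTX ⇒ Y = (1/3, 1/3)
2. U lies on line YT with YU:UT = 3:1 ⇒ U = (5/6, 1/12)
through Y parallel to XK: direction (0, 1); meets XU at D = (1/3, 1/30)
D = X + t·(U−X) with t = 2/5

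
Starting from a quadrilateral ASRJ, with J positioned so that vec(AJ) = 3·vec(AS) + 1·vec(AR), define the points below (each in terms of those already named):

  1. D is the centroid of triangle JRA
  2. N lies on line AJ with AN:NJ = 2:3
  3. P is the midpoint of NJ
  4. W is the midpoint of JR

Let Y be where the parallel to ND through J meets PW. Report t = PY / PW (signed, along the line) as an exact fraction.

Assign A = (0, 0), S = (1, 0), R = (0, 1), J = (3, 1) — the answer is frame-independent, so this choice is without loss of generality.
1. D is the centroid of triangle JRA ⇒ D = (1, 2/3)
2. N lies on line AJ with AN:NJ = 2:3 ⇒ N = (6/5, 2/5)
3. P is the midpoint of NJ ⇒ P = (21/10, 7/10)
4. W is the midpoint of JR ⇒ W = (3/2, 1)
through J parallel to ND: direction (-1/5, 4/15); meets PW at Y = (39/10, -1/5)
Y = P + t·(W−P) with t = -3

t = -3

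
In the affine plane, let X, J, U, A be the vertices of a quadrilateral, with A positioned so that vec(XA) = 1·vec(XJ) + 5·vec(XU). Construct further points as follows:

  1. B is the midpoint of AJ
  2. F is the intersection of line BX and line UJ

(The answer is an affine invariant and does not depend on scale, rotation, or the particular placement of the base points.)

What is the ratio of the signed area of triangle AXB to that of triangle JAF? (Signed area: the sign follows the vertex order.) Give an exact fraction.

[AXB]:[JAF] = 7/10

Choose coordinates X = (0, 0), J = (1, 0), U = (0, 1), A = (1, 5).
1. B is the midpoint of AJ ⇒ B = (1, 5/2)
2. F is the intersection of line BX and line UJ ⇒ F = (2/7, 5/7)
2·[AXB] = 5/2, 2·[JAF] = 25/7
[AXB]:[JAF] = 5/2:25/7 = 7/10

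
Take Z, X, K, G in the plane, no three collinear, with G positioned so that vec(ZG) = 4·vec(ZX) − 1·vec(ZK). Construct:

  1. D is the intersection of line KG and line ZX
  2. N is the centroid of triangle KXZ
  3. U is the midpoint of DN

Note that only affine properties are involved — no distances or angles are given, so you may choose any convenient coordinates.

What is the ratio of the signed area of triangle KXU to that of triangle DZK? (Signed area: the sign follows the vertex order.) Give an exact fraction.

Choose coordinates Z = (0, 0), X = (1, 0), K = (0, 1), G = (4, -1).
1. D is the intersection of line KG and line ZX ⇒ D = (2, 0)
2. N is the centroid of triangle KXZ ⇒ N = (1/3, 1/3)
3. U is the midpoint of DN ⇒ U = (7/6, 1/6)
2·[KXU] = 1/3, 2·[DZK] = -2
[KXU]:[DZK] = 1/3:-2 = -1/6

[KXU]:[DZK] = -1/6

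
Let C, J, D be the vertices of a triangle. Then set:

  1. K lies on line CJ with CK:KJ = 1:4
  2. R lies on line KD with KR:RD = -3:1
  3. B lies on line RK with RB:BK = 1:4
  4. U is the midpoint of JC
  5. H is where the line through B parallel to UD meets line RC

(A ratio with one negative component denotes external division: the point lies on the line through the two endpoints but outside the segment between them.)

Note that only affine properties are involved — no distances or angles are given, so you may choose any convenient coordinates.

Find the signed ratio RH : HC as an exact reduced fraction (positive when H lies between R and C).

Assign C = (0, 0), J = (1, 0), D = (0, 1) — the answer is frame-independent, so this choice is without loss of generality.
1. K lies on line CJ with CK:KJ = 1:4 ⇒ K = (1/5, 0)
2. R lies on line KD with KR:RD = -3:1 ⇒ R = (-1/10, 3/2)
3. B lies on line RK with RB:BK = 1:4 ⇒ B = (-1/25, 6/5)
4. U is the midpoint of JC ⇒ U = (1/2, 0)
5. H is where the line through B parallel to UD meets line RC ⇒ H = (-28/325, 84/65)
H = R + t·(C−R) with t = 9/65, so RH:HC = t:(1−t) = 9/65:56/65

RH:HC = 9/56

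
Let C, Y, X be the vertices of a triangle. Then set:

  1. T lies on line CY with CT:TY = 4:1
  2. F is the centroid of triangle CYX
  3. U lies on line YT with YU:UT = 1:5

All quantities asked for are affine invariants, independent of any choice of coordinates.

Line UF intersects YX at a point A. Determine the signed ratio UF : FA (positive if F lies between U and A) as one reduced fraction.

Set C = (0, 0), Y = (1, 0), X = (0, 1); any affine frame gives the same invariant.
1. T lies on line CY with CT:TY = 4:1 ⇒ T = (4/5, 0)
2. F is the centroid of triangle CYX ⇒ F = (1/3, 1/3)
3. U lies on line YT with YU:UT = 1:5 ⇒ U = (29/30, 0)
line UF meets YX at A = (28/27, -1/27)
F = U + t·(A−U) with t = -9, so UF:FA = -9:10

UF:FA = -9/10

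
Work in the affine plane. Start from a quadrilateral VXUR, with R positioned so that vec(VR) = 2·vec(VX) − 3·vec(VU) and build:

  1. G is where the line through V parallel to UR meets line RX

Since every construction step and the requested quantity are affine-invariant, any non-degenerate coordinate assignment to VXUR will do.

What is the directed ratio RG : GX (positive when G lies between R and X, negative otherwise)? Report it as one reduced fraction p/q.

Choose coordinates V = (0, 0), X = (1, 0), U = (0, 1), R = (2, -3).
1. G is where the line through V parallel to UR meets line RX ⇒ G = (3, -6)
G = R + t·(X−R) with t = -1, so RG:GX = t:(1−t) = -1:2

RG:GX = -1/2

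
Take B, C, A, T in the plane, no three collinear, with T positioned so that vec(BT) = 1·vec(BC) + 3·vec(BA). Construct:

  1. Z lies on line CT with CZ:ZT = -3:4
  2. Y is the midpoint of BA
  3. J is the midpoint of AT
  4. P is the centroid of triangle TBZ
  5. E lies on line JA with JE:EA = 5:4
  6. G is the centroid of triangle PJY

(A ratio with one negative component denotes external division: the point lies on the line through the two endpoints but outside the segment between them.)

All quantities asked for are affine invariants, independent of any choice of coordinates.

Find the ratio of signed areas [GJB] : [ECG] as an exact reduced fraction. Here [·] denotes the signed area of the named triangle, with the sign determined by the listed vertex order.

Set B = (0, 0), C = (1, 0), A = (0, 1), T = (1, 3); any affine frame gives the same invariant.
1. Z lies on line CT with CZ:ZT = -3:4 ⇒ Z = (1, -9)
2. Y is the midpoint of BA ⇒ Y = (0, 1/2)
3. J is the midpoint of AT ⇒ J = (1/2, 2)
4. P is the centroid of triangle TBZ ⇒ P = (2/3, -2)
5. E lies on line JA with JE:EA = 5:4 ⇒ E = (2/9, 13/9)
6. G is the centroid of triangle PJY ⇒ G = (7/18, 1/6)
2·[GJB] = 25/36, 2·[ECG] = -61/81
[GJB]:[ECG] = 25/36:-61/81 = -225/244

[GJB]:[ECG] = -225/244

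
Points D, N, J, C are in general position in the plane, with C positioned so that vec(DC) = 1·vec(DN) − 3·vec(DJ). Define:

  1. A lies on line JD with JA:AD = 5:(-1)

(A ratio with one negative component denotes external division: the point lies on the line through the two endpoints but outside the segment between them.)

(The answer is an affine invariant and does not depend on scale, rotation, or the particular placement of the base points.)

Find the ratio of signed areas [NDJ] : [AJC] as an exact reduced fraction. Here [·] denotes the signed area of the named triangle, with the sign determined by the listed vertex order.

[NDJ]:[AJC] = 4/5

Choose coordinates D = (0, 0), N = (1, 0), J = (0, 1), C = (1, -3).
1. A lies on line JD with JA:AD = 5:(-1) ⇒ A = (0, -1/4)
2·[NDJ] = -1, 2·[AJC] = -5/4
[NDJ]:[AJC] = -1:-5/4 = 4/5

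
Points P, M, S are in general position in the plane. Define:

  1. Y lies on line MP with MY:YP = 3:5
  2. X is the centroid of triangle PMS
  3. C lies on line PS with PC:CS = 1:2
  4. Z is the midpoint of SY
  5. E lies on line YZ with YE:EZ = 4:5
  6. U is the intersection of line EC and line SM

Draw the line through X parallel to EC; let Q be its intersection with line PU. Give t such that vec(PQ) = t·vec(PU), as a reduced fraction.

t = 43/35

Set P = (0, 0), M = (1, 0), S = (0, 1); any affine frame gives the same invariant.
1. Y lies on line MP with MY:YP = 3:5 ⇒ Y = (5/8, 0)
2. X is the centroid of triangle PMS ⇒ X = (1/3, 1/3)
3. C lies on line PS with PC:CS = 1:2 ⇒ C = (0, 1/3)
4. Z is the midpoint of SY ⇒ Z = (5/16, 1/2)
5. E lies on line YZ with YE:EZ = 4:5 ⇒ E = (35/72, 2/9)
6. U is the intersection of line EC and line SM ⇒ U = (70/81, 11/81)
through X parallel to EC: direction (-35/72, 1/9); meets PU at Q = (86/81, 473/2835)
Q = P + t·(U−P) with t = 43/35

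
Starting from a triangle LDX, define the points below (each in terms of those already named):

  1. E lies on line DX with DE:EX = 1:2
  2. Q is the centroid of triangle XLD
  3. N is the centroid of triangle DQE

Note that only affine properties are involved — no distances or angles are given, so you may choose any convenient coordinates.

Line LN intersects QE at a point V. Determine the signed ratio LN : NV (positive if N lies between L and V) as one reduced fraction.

Set L = (0, 0), D = (1, 0), X = (0, 1); any affine frame gives the same invariant.
1. E lies on line DX with DE:EX = 1:2 ⇒ E = (2/3, 1/3)
2. Q is the centroid of triangle XLD ⇒ Q = (1/3, 1/3)
3. N is the centroid of triangle DQE ⇒ N = (2/3, 2/9)
line LN meets QE at V = (1, 1/3)
N = L + t·(V−L) with t = 2/3, so LN:NV = 2/3:1/3

LN:NV = 2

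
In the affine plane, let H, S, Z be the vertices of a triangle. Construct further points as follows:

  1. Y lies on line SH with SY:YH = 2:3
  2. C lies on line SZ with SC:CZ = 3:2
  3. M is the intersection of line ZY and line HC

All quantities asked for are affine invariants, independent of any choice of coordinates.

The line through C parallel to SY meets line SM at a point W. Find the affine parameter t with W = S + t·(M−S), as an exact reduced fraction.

Choose coordinates H = (0, 0), S = (1, 0), Z = (0, 1).
1. Y lies on line SH with SY:YH = 2:3 ⇒ Y = (3/5, 0)
2. C lies on line SZ with SC:CZ = 3:2 ⇒ C = (2/5, 3/5)
3. M is the intersection of line ZY and line HC ⇒ M = (6/19, 9/19)
through C parallel to SY: direction (-2/5, 0); meets SM at W = (2/15, 3/5)
W = S + t·(M−S) with t = 19/15

t = 19/15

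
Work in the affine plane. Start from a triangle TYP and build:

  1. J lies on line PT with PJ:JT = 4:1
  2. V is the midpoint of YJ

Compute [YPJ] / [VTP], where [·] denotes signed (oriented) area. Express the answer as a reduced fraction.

Set T = (0, 0), Y = (1, 0), P = (0, 1); any affine frame gives the same invariant.
1. J lies on line PT with PJ:JT = 4:1 ⇒ J = (0, 1/5)
2. V is the midpoint of YJ ⇒ V = (1/2, 1/10)
2·[YPJ] = 4/5, 2·[VTP] = -1/2
[YPJ]:[VTP] = 4/5:-1/2 = -8/5

[YPJ]:[VTP] = -8/5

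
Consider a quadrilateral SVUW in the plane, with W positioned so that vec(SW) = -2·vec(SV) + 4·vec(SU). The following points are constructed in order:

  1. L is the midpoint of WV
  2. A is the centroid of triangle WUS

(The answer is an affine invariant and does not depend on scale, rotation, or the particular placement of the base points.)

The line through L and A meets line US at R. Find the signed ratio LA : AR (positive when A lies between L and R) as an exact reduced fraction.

LA:AR = -1/4

Choose coordinates S = (0, 0), V = (1, 0), U = (0, 1), W = (-2, 4).
1. L is the midpoint of WV ⇒ L = (-1/2, 2)
2. A is the centroid of triangle WUS ⇒ A = (-2/3, 5/3)
line LA meets US at R = (0, 3)
A = L + t·(R−L) with t = -1/3, so LA:AR = -1/3:4/3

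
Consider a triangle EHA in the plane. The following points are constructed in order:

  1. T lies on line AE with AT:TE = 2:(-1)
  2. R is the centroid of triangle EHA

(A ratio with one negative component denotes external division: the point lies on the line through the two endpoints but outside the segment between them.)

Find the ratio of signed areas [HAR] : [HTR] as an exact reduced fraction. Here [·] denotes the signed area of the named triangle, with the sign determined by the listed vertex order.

Work in coordinates with E = (0, 0), H = (1, 0), A = (0, 1).
1. T lies on line AE with AT:TE = 2:(-1) ⇒ T = (0, -1)
2. R is the centroid of triangle EHA ⇒ R = (1/3, 1/3)
2·[HAR] = 1/3, 2·[HTR] = -1
[HAR]:[HTR] = 1/3:-1 = -1/3

[HAR]:[HTR] = -1/3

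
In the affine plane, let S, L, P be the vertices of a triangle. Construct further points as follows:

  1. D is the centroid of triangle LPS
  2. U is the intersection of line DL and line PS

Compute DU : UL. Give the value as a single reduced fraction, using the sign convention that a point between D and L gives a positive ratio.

Set S = (0, 0), L = (1, 0), P = (0, 1); any affine frame gives the same invariant.
1. D is the centroid of triangle LPS ⇒ D = (1/3, 1/3)
2. U is the intersection of line DL and line PS ⇒ U = (0, 1/2)
U = D + t·(L−D) with t = -1/2, so DU:UL = t:(1−t) = -1/2:3/2

DU:UL = -1/3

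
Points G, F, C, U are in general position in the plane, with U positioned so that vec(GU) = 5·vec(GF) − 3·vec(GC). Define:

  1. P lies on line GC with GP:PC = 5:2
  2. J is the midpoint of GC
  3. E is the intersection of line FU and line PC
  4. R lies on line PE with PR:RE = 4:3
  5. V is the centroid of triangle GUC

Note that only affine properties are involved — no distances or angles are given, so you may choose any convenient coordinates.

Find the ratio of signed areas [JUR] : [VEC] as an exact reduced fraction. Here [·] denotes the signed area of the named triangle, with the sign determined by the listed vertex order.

[JUR]:[VEC] = -138/49

Work in coordinates with G = (0, 0), F = (1, 0), C = (0, 1), U = (5, -3).
1. P lies on line GC with GP:PC = 5:2 ⇒ P = (0, 5/7)
2. J is the midpoint of GC ⇒ J = (0, 1/2)
3. E is the intersection of line FU and line PC ⇒ E = (0, 3/4)
4. R lies on line PE with PR:RE = 4:3 ⇒ R = (0, 36/49)
5. V is the centroid of triangle GUC ⇒ V = (5/3, -2/3)
2·[JUR] = 115/98, 2·[VEC] = -5/12
[JUR]:[VEC] = 115/98:-5/12 = -138/49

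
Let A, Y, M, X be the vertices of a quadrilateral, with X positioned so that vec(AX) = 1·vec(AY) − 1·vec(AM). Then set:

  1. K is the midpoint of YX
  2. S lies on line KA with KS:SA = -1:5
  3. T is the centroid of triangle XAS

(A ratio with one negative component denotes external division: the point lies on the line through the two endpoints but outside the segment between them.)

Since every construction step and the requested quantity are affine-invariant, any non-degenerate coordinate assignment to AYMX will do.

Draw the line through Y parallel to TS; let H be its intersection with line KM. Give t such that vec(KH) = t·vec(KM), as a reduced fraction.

Set A = (0, 0), Y = (1, 0), M = (0, 1), X = (1, -1); any affine frame gives the same invariant.
1. K is the midpoint of YX ⇒ K = (1, -1/2)
2. S lies on line KA with KS:SA = -1:5 ⇒ S = (5/4, -5/8)
3. T is the centroid of triangle XAS ⇒ T = (3/4, -13/24)
through Y parallel to TS: direction (1/2, -1/12); meets KM at H = (5/8, 1/16)
H = K + t·(M−K) with t = 3/8

t = 3/8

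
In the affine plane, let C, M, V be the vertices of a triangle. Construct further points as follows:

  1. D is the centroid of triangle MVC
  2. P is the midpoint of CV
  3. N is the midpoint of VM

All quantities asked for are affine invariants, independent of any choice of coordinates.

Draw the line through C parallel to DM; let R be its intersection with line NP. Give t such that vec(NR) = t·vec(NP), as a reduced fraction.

t = 3

Assign C = (0, 0), M = (1, 0), V = (0, 1) — the answer is frame-independent, so this choice is without loss of generality.
1. D is the centroid of triangle MVC ⇒ D = (1/3, 1/3)
2. P is the midpoint of CV ⇒ P = (0, 1/2)
3. N is the midpoint of VM ⇒ N = (1/2, 1/2)
through C parallel to DM: direction (2/3, -1/3); meets NP at R = (-1, 1/2)
R = N + t·(P−N) with t = 3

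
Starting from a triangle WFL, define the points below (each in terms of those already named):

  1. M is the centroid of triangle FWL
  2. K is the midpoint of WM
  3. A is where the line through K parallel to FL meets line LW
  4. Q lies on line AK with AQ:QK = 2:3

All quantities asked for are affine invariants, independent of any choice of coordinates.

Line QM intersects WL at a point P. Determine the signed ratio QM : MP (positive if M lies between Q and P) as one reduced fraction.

QM:MP = -4/5

Assign W = (0, 0), F = (1, 0), L = (0, 1) — the answer is frame-independent, so this choice is without loss of generality.
1. M is the centroid of triangle FWL ⇒ M = (1/3, 1/3)
2. K is the midpoint of WM ⇒ K = (1/6, 1/6)
3. A is where the line through K parallel to FL meets line LW ⇒ A = (0, 1/3)
4. Q lies on line AK with AQ:QK = 2:3 ⇒ Q = (1/15, 4/15)
line QM meets WL at P = (0, 1/4)
M = Q + t·(P−Q) with t = -4, so QM:MP = -4:5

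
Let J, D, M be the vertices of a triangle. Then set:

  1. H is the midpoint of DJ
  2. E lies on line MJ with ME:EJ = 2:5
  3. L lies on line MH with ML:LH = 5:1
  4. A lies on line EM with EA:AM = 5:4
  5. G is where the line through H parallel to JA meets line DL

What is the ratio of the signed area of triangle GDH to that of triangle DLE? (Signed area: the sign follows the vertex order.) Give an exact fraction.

Work in coordinates with J = (0, 0), D = (1, 0), M = (0, 1).
1. H is the midpoint of DJ ⇒ H = (1/2, 0)
2. E lies on line MJ with ME:EJ = 2:5 ⇒ E = (0, 5/7)
3. L lies on line MH with ML:LH = 5:1 ⇒ L = (5/12, 1/6)
4. A lies on line EM with EA:AM = 5:4 ⇒ A = (0, 55/63)
5. G is where the line through H parallel to JA meets line DL ⇒ G = (1/2, 1/7)
2·[GDH] = -1/14, 2·[DLE] = -1/4
[GDH]:[DLE] = -1/14:-1/4 = 2/7

[GDH]:[DLE] = 2/7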